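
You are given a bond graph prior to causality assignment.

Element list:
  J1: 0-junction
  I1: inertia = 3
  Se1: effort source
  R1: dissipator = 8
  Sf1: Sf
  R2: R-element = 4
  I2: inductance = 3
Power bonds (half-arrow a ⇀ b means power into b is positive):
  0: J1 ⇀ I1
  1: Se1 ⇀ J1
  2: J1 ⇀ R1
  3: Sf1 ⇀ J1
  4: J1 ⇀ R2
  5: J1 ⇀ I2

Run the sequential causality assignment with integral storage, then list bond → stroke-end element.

bond 1 |J1  (Se1 fixes effort; stroke away)
bond 3 |Sf1  (Sf1: flow source, stroke at near end)
bond 0 |I1  (0-jn J1 has e-setter on 1)
bond 2 |R1  (J1: bond 1 brought effort, rest push out)
bond 4 |R2  (J1 effort already set via bond 1)
bond 5 |I2  (J1: bond 1 brought effort, rest push out)

b0 |I1
b1 |J1
b2 |R1
b3 |Sf1
b4 |R2
b5 |I2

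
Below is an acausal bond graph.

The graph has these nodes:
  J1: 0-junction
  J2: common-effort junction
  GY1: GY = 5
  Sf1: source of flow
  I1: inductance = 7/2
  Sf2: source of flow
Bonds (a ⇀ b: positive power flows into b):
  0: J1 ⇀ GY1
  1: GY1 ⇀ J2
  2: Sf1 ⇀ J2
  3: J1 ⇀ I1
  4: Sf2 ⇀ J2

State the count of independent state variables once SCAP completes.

1  (I1 all integral)

bond 2 |Sf1  (Sf1 fixes flow; stroke at Sf1)
bond 4 |Sf2  (Sf2 (Sf) sets flow on bond)
bond 1 |J2  (closing 0-jn rule on J2)
bond 0 |J1  (through GY1, causality inverts; strokes same side of GY1)
bond 3 |I1  (common-e at J1 fixed by 0)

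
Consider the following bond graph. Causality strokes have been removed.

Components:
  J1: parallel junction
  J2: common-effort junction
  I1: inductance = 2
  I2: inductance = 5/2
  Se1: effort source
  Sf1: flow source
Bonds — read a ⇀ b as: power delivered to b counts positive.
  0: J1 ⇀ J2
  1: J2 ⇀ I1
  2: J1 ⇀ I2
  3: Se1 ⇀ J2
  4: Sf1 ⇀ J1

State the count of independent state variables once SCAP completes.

2  (I1, I2 all integral)

#3 →J2  (Se1: effort source, stroke at far end)
#4 →Sf1  (Sf1 fixes flow; stroke at Sf1)
#0 →J1  (0-jn J2 has e-setter on 3)
#1 →I1  (common-e at J2 fixed by 3)
#2 →I2  (common-e at J1 fixed by 0)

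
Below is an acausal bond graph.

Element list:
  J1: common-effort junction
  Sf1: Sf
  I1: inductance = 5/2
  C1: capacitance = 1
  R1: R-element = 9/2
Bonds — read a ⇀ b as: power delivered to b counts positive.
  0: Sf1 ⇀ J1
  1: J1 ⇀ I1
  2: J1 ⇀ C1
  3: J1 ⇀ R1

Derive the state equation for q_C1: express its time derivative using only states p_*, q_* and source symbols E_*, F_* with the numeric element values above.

b0 →Sf1  (Sf1 (Sf) sets flow on bond)
b1 →I1  (I1: I, integral causality)
b2 →J1  (C1 outputs effort q/C1)
b3 →R1  (J1: bond 2 brought effort, rest push out)

dq_C1/dt = F_Sf1 - 2*p_I1/5 - 2*q_C1/9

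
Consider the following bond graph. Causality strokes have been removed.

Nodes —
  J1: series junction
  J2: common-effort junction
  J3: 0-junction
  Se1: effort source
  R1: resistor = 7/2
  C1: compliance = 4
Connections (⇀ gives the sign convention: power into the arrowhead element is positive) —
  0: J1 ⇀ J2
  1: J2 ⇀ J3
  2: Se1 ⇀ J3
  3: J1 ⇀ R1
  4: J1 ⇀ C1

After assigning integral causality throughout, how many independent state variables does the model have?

β2 stroke at J3  (source Se1 imposes e)
β1 stroke at J2  (0-jn J3 has e-setter on 2)
β0 stroke at J1  (J2: bond 1 brought effort, rest push out)
β4 stroke at J1  (C1: C, integral causality)
β3 stroke at R1  (J1 needs exactly one f-in)

1  (C1 all integral)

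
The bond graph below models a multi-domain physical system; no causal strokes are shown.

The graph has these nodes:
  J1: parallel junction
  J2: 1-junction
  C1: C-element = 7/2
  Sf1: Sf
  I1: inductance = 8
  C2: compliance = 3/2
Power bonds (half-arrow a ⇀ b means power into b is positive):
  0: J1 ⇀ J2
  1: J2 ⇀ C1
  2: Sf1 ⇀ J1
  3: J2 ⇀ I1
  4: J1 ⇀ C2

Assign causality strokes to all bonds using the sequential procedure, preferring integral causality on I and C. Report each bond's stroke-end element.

#0 →J2
#1 →J2
#2 →Sf1
#3 →I1
#4 →J1

b2 |Sf1  (Sf1 (Sf) sets flow on bond)
b1 |J2  (prefer integral on C1)
b3 |I1  (prefer integral on I1)
b0 |J2  (1-jn J2 has f-setter on 3)
b4 |J1  (J1 needs exactly one e-in)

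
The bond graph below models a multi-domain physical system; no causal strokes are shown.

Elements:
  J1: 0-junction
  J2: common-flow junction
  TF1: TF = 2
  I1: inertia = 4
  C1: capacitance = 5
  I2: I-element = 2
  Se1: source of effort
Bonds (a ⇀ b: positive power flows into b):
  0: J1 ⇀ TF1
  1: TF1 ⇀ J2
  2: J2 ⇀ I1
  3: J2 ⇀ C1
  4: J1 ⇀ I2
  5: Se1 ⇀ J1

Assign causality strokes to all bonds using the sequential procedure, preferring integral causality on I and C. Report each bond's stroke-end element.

b5 stroke at J1  (Se1: effort source, stroke at far end)
b0 stroke at TF1  (J1: bond 5 brought effort, rest push out)
b4 stroke at I2  (common-e at J1 fixed by 5)
b1 stroke at J2  (through TF1, causality passes straight; one stroke at TF1)
b2 stroke at I1  (I1: I, integral causality)
b3 stroke at J2  (J2: bond 2 brought flow, rest push out)

b0 →TF1
b1 →J2
b2 →I1
b3 →J2
b4 →I2
b5 →J1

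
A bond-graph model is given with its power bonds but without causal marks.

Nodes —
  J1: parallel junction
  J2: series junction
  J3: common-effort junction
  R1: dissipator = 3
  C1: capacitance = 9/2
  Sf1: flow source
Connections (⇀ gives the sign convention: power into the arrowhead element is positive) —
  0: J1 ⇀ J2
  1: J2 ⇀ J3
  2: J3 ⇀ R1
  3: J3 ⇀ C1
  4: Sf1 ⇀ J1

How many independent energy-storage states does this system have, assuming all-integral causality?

β4 |Sf1  (Sf1: flow source, stroke at near end)
β0 |J1  (J1: last free bond brings effort in)
β1 |J2  (1-jn J2 has f-setter on 0)
β3 |J3  (C1 outputs effort q/C1)
β2 |R1  (J3: bond 3 brought effort, rest push out)

1  (C1 all integral)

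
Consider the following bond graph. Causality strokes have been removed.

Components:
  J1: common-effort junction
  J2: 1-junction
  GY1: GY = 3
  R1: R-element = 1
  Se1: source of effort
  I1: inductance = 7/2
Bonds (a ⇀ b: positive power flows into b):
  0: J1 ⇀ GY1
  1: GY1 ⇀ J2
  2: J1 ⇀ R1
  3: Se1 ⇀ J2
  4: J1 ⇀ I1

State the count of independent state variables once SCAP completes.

b3 stroke→J2  (Se1 fixes effort; stroke away)
b1 stroke→GY1  (J2 needs exactly one f-in)
b0 stroke→GY1  (GY1: gyrator matches bond 1)
b4 stroke→I1  (I1 outputs flow p/I1)
b2 stroke→J1  (only one effort-in slot at J1)

1  (I1 all integral)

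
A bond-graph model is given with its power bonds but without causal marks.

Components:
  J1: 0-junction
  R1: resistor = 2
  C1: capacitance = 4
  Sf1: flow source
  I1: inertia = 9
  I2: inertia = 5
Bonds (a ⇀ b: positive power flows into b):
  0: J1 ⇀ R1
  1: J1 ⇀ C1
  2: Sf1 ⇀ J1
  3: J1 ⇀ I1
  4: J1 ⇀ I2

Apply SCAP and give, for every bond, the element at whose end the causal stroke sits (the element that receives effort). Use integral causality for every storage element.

#0 stroke→R1
#1 stroke→J1
#2 stroke→Sf1
#3 stroke→I1
#4 stroke→I2

β2 →Sf1  (source Sf1 imposes f)
β1 →J1  (prefer integral on C1)
β0 →R1  (0-jn J1 has e-setter on 1)
β3 →I1  (common-e at J1 fixed by 1)
β4 →I2  (J1 effort already set via bond 1)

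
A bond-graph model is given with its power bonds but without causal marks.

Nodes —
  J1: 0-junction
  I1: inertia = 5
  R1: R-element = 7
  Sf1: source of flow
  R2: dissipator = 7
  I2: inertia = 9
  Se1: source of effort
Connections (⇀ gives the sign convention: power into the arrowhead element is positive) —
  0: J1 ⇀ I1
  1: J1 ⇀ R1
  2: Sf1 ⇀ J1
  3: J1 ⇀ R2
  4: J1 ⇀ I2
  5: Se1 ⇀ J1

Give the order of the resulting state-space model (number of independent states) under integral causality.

2  (I1, I2 all integral)

β2 |Sf1  (Sf1: flow source, stroke at near end)
β5 |J1  (Se1: effort source, stroke at far end)
β0 |I1  (J1: bond 5 brought effort, rest push out)
β1 |R1  (common-e at J1 fixed by 5)
β3 |R2  (J1: bond 5 brought effort, rest push out)
β4 |I2  (J1: bond 5 brought effort, rest push out)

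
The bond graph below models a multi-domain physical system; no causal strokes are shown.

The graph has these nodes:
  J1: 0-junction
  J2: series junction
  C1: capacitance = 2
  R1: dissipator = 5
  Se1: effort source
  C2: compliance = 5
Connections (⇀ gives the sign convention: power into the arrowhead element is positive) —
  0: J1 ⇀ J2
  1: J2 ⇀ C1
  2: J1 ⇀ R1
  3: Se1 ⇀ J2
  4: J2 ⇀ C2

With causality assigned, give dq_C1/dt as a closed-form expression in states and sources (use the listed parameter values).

dq_C1/dt = E_Se1/5 - q_C1/10 - q_C2/25

b3 stroke→J2  (Se1 fixes effort; stroke away)
b1 stroke→J2  (C1: C, integral causality)
b4 stroke→J2  (C2: C, integral causality)
b0 stroke→J1  (closing 1-jn rule on J2)
b2 stroke→R1  (J1 effort already set via bond 0)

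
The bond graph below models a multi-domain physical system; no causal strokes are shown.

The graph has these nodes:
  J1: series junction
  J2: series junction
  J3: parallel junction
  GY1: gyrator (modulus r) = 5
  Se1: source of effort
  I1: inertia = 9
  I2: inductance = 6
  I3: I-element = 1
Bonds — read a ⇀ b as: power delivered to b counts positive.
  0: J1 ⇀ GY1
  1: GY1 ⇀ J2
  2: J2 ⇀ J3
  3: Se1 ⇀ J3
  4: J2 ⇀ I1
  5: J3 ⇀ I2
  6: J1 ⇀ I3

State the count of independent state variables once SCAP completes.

β3 →J3  (source Se1 imposes e)
β2 →J2  (0-jn J3 has e-setter on 3)
β5 →I2  (J3 effort already set via bond 3)
β4 →I1  (prefer integral on I1)
β1 →J2  (J2: bond 4 brought flow, rest push out)
β0 →J1  (GY1 both-in/both-out from 1)
β6 →I3  (only one flow-in slot at J1)

3  (I1, I2, I3 all integral)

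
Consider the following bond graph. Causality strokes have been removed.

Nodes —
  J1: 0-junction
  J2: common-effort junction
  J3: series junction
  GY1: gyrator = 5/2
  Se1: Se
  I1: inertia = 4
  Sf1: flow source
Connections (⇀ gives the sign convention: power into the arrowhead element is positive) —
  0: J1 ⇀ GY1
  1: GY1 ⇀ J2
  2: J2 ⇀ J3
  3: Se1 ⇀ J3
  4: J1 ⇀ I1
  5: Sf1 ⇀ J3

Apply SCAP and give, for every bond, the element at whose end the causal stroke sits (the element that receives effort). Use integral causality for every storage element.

bond 0 stroke at J1
bond 1 stroke at J2
bond 2 stroke at J3
bond 3 stroke at J3
bond 4 stroke at I1
bond 5 stroke at Sf1

b3 →J3  (Se1 fixes effort; stroke away)
b5 →Sf1  (Sf1 fixes flow; stroke at Sf1)
b2 →J3  (common-f at J3 fixed by 5)
b1 →J2  (only one effort-in slot at J2)
b0 →J1  (GY1 both-in/both-out from 1)
b4 →I1  (J1 effort already set via bond 0)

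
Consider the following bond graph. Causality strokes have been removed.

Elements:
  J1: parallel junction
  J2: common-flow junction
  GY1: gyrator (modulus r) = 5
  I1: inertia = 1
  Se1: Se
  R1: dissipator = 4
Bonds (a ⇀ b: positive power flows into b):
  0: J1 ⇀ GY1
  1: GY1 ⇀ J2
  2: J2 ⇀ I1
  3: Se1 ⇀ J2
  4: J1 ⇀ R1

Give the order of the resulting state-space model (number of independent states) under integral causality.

1  (I1 all integral)

bond 3 |J2  (Se1: effort source, stroke at far end)
bond 2 |I1  (I1 integral (f out))
bond 1 |J2  (J2 flow already set via bond 2)
bond 0 |J1  (GY GY1: same side as bond 1)
bond 4 |R1  (J1: bond 0 brought effort, rest push out)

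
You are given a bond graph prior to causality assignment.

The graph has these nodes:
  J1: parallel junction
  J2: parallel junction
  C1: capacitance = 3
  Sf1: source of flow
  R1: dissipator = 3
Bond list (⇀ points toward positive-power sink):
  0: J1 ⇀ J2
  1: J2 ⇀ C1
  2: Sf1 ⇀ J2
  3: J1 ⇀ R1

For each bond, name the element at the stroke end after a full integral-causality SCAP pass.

bond 2 stroke→Sf1  (Sf1: flow source, stroke at near end)
bond 1 stroke→J2  (C1: C, integral causality)
bond 0 stroke→J1  (common-e at J2 fixed by 1)
bond 3 stroke→R1  (common-e at J1 fixed by 0)

b0 stroke at J1
b1 stroke at J2
b2 stroke at Sf1
b3 stroke at R1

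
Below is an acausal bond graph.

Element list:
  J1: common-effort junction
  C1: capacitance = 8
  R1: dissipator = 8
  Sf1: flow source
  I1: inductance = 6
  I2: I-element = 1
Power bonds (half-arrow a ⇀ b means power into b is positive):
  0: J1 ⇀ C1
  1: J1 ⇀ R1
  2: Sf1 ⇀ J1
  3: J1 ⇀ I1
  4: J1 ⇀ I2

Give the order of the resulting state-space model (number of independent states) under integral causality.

β2 →Sf1  (source Sf1 imposes f)
β0 →J1  (C1 outputs effort q/C1)
β1 →R1  (J1 effort already set via bond 0)
β3 →I1  (common-e at J1 fixed by 0)
β4 →I2  (J1: bond 0 brought effort, rest push out)

3  (C1, I1, I2 all integral)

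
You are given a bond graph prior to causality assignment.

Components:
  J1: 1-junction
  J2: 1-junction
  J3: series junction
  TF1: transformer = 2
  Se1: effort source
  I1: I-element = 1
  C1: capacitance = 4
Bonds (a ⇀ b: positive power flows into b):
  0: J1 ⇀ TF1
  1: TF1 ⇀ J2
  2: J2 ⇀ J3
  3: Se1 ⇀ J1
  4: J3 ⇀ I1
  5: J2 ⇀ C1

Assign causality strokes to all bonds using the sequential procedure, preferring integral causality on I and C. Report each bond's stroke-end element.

bond 0 stroke→TF1
bond 1 stroke→J2
bond 2 stroke→J3
bond 3 stroke→J1
bond 4 stroke→I1
bond 5 stroke→J2

b3 stroke at J1  (Se1 fixes effort; stroke away)
b0 stroke at TF1  (closing 1-jn rule on J1)
b1 stroke at J2  (through TF1, causality passes straight; one stroke at TF1)
b4 stroke at I1  (I1 integral (f out))
b2 stroke at J3  (J3: bond 4 brought flow, rest push out)
b5 stroke at J2  (common-f at J2 fixed by 2)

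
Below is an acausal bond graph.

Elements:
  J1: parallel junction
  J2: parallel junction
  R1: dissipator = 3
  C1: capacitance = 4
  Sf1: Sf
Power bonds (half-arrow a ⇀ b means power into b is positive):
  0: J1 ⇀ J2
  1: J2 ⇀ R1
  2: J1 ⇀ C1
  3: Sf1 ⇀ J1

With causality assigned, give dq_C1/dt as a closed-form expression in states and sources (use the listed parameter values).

β3 |Sf1  (source Sf1 imposes f)
β2 |J1  (C1: C, integral causality)
β0 |J2  (J1: bond 2 brought effort, rest push out)
β1 |R1  (common-e at J2 fixed by 0)

dq_C1/dt = F_Sf1 - q_C1/12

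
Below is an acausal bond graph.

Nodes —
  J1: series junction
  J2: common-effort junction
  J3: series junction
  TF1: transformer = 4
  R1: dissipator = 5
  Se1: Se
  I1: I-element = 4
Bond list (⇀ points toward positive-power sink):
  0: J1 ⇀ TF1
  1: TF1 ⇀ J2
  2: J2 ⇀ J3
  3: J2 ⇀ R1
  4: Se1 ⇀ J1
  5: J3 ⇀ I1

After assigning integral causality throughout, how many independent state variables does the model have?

β4 →J1  (Se1: effort source, stroke at far end)
β0 →TF1  (J1: last free bond brings flow in)
β1 →J2  (TF1 one-in-one-out from 0)
β2 →J3  (J2: bond 1 brought effort, rest push out)
β3 →R1  (0-jn J2 has e-setter on 1)
β5 →I1  (J3: last free bond brings flow in)

1  (I1 all integral)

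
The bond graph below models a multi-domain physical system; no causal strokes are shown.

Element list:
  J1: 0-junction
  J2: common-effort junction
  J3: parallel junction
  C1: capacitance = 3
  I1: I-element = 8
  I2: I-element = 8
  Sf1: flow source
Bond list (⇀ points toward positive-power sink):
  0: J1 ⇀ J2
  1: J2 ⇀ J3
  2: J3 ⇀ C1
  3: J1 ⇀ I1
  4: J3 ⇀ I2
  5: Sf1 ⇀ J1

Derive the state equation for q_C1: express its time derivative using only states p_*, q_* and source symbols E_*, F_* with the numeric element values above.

β5 stroke at Sf1  (Sf1 (Sf) sets flow on bond)
β2 stroke at J3  (C1: C, integral causality)
β1 stroke at J2  (J3: bond 2 brought effort, rest push out)
β4 stroke at I2  (J3: bond 2 brought effort, rest push out)
β0 stroke at J1  (0-jn J2 has e-setter on 1)
β3 stroke at I1  (0-jn J1 has e-setter on 0)

dq_C1/dt = F_Sf1 - p_I1/8 - p_I2/8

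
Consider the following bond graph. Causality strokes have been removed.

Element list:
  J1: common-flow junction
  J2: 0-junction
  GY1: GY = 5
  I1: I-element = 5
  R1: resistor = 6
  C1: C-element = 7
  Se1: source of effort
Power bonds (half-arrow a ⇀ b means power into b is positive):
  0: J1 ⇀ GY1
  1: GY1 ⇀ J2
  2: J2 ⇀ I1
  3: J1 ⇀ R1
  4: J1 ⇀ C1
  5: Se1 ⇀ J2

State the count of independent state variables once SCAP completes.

2  (C1, I1 all integral)

bond 5 stroke at J2  (source Se1 imposes e)
bond 1 stroke at GY1  (J2 effort already set via bond 5)
bond 2 stroke at I1  (common-e at J2 fixed by 5)
bond 0 stroke at GY1  (GY1 both-in/both-out from 1)
bond 3 stroke at J1  (common-f at J1 fixed by 0)
bond 4 stroke at J1  (1-jn J1 has f-setter on 0)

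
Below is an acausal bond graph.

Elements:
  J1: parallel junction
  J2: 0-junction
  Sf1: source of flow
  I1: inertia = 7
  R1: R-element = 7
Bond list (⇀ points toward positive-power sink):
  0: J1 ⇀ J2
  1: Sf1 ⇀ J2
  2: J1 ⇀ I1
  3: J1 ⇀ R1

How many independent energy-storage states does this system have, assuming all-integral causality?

#1 →Sf1  (source Sf1 imposes f)
#0 →J2  (closing 0-jn rule on J2)
#2 →I1  (prefer integral on I1)
#3 →J1  (only one effort-in slot at J1)

1  (I1 all integral)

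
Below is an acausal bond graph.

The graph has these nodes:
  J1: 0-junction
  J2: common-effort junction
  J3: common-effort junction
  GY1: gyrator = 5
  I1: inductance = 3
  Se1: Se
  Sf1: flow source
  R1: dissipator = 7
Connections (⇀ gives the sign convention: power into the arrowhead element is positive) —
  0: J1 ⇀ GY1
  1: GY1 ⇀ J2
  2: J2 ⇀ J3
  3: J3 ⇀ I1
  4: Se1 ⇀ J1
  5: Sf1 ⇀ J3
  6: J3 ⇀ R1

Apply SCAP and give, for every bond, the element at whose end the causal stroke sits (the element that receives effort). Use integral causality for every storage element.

#0 stroke→GY1
#1 stroke→GY1
#2 stroke→J2
#3 stroke→I1
#4 stroke→J1
#5 stroke→Sf1
#6 stroke→J3

#4 |J1  (Se1 fixes effort; stroke away)
#5 |Sf1  (Sf1 (Sf) sets flow on bond)
#0 |GY1  (J1 effort already set via bond 4)
#1 |GY1  (through GY1, causality inverts; strokes same side of GY1)
#2 |J2  (J2: last free bond brings effort in)
#3 |I1  (I1 outputs flow p/I1)
#6 |J3  (J3: last free bond brings effort in)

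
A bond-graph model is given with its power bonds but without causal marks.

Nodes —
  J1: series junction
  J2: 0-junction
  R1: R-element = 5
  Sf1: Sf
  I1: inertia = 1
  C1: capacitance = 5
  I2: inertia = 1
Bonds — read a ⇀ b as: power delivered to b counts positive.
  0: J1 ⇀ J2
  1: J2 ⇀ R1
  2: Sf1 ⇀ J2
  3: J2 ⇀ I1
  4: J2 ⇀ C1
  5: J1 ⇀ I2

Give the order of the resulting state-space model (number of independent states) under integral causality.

3  (C1, I1, I2 all integral)

β2 stroke→Sf1  (Sf1: flow source, stroke at near end)
β3 stroke→I1  (I1 outputs flow p/I1)
β4 stroke→J2  (prefer integral on C1)
β0 stroke→J1  (common-e at J2 fixed by 4)
β1 stroke→R1  (common-e at J2 fixed by 4)
β5 stroke→I2  (closing 1-jn rule on J1)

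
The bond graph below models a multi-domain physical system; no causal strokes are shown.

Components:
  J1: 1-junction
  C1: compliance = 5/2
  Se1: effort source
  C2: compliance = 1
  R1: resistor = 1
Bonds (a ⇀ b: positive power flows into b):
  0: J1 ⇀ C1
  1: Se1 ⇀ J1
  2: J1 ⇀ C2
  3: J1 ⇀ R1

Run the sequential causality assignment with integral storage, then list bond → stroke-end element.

bond 1 |J1  (source Se1 imposes e)
bond 0 |J1  (C1 outputs effort q/C1)
bond 2 |J1  (C2 outputs effort q/C2)
bond 3 |R1  (J1 needs exactly one f-in)

β0 →J1
β1 →J1
β2 →J1
β3 →R1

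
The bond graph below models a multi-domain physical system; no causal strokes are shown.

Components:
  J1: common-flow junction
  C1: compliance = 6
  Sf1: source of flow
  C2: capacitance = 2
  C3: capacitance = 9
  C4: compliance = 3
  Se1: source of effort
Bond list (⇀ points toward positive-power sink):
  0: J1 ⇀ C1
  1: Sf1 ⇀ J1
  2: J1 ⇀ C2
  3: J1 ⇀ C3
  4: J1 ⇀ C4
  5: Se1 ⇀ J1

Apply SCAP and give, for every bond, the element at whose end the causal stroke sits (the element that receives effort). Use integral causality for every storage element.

b0 stroke→J1
b1 stroke→Sf1
b2 stroke→J1
b3 stroke→J1
b4 stroke→J1
b5 stroke→J1

#1 stroke at Sf1  (source Sf1 imposes f)
#5 stroke at J1  (source Se1 imposes e)
#0 stroke at J1  (common-f at J1 fixed by 1)
#2 stroke at J1  (1-jn J1 has f-setter on 1)
#3 stroke at J1  (1-jn J1 has f-setter on 1)
#4 stroke at J1  (J1: bond 1 brought flow, rest push out)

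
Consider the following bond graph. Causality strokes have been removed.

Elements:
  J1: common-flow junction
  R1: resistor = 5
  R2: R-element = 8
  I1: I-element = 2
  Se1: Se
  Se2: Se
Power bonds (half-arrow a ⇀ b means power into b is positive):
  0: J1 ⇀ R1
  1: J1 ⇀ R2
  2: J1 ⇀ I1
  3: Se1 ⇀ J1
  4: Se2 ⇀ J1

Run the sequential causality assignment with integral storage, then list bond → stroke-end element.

b3 stroke at J1  (Se1 fixes effort; stroke away)
b4 stroke at J1  (Se2 fixes effort; stroke away)
b2 stroke at I1  (prefer integral on I1)
b0 stroke at J1  (J1 flow already set via bond 2)
b1 stroke at J1  (common-f at J1 fixed by 2)

b0 stroke→J1
b1 stroke→J1
b2 stroke→I1
b3 stroke→J1
b4 stroke→J1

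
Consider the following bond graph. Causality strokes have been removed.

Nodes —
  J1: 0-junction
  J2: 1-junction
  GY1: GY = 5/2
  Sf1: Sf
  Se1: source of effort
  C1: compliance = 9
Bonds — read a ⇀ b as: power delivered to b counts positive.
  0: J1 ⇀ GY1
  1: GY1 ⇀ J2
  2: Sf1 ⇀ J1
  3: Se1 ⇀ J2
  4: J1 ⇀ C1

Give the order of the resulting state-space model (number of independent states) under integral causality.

β2 |Sf1  (Sf1: flow source, stroke at near end)
β3 |J2  (Se1 fixes effort; stroke away)
β1 |GY1  (J2 needs exactly one f-in)
β0 |GY1  (GY GY1: same side as bond 1)
β4 |J1  (J1: last free bond brings effort in)

1  (C1 all integral)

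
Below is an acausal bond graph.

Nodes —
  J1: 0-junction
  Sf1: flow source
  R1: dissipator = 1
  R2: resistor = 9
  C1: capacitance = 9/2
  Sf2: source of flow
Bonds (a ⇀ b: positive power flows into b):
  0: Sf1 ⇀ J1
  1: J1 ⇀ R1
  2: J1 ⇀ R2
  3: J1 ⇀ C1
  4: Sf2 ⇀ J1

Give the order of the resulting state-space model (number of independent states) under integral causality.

1  (C1 all integral)

bond 0 |Sf1  (Sf1: flow source, stroke at near end)
bond 4 |Sf2  (Sf2 (Sf) sets flow on bond)
bond 3 |J1  (C1 outputs effort q/C1)
bond 1 |R1  (common-e at J1 fixed by 3)
bond 2 |R2  (0-jn J1 has e-setter on 3)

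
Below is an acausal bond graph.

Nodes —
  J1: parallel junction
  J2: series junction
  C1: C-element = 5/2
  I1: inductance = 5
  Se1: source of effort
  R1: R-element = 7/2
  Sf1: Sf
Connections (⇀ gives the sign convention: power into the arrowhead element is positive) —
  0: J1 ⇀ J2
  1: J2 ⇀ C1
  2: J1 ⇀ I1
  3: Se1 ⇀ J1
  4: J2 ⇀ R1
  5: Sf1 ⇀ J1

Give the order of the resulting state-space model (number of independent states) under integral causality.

2  (C1, I1 all integral)

#3 →J1  (Se1 fixes effort; stroke away)
#5 →Sf1  (Sf1: flow source, stroke at near end)
#0 →J2  (J1 effort already set via bond 3)
#2 →I1  (common-e at J1 fixed by 3)
#1 →J2  (C1 outputs effort q/C1)
#4 →R1  (J2 needs exactly one f-in)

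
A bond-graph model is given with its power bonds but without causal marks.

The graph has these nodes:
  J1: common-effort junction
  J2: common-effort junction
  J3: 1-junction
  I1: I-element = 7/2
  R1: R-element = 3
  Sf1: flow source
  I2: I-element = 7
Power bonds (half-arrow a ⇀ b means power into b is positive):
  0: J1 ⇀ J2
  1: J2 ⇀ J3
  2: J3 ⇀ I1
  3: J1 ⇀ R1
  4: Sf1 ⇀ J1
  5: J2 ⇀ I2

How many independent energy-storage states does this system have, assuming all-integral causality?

2  (I1, I2 all integral)

bond 4 |Sf1  (Sf1: flow source, stroke at near end)
bond 2 |I1  (I1: I, integral causality)
bond 1 |J3  (J3 flow already set via bond 2)
bond 5 |I2  (prefer integral on I2)
bond 0 |J2  (closing 0-jn rule on J2)
bond 3 |J1  (closing 0-jn rule on J1)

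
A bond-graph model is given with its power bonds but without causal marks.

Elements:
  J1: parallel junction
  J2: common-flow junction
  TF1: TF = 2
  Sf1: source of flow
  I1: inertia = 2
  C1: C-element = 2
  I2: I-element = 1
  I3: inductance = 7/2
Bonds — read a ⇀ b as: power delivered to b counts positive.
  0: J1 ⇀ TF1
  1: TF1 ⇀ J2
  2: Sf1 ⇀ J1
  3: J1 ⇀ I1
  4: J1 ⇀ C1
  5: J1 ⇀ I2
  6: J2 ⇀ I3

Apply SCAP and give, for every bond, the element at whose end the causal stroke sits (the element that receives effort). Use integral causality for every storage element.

b0 |TF1
b1 |J2
b2 |Sf1
b3 |I1
b4 |J1
b5 |I2
b6 |I3

#2 stroke at Sf1  (source Sf1 imposes f)
#3 stroke at I1  (I1 outputs flow p/I1)
#4 stroke at J1  (prefer integral on C1)
#0 stroke at TF1  (J1: bond 4 brought effort, rest push out)
#5 stroke at I2  (J1 effort already set via bond 4)
#1 stroke at J2  (TF TF1: opposite of bond 0)
#6 stroke at I3  (J2 needs exactly one f-in)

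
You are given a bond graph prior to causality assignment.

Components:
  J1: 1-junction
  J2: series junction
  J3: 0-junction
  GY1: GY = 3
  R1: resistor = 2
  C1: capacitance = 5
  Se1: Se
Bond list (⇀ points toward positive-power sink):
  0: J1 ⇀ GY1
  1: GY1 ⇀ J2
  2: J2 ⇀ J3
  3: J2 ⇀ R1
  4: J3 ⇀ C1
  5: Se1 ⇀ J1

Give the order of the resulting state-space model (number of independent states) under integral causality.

1  (C1 all integral)

#5 |J1  (Se1 (Se) sets effort on bond)
#0 |GY1  (only one flow-in slot at J1)
#1 |GY1  (through GY1, causality inverts; strokes same side of GY1)
#2 |J2  (J2 flow already set via bond 1)
#3 |J2  (J2: bond 1 brought flow, rest push out)
#4 |J3  (only one effort-in slot at J3)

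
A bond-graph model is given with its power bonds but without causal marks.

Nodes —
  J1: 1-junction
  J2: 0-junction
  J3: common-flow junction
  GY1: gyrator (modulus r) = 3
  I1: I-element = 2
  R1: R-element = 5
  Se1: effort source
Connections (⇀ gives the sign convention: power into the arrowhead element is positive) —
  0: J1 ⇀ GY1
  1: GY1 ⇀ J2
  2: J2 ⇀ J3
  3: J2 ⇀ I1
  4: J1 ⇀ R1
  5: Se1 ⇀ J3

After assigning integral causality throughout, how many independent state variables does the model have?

1  (I1 all integral)

bond 5 |J3  (Se1 (Se) sets effort on bond)
bond 2 |J2  (closing 1-jn rule on J3)
bond 1 |GY1  (common-e at J2 fixed by 2)
bond 3 |I1  (0-jn J2 has e-setter on 2)
bond 0 |GY1  (GY1 both-in/both-out from 1)
bond 4 |J1  (1-jn J1 has f-setter on 0)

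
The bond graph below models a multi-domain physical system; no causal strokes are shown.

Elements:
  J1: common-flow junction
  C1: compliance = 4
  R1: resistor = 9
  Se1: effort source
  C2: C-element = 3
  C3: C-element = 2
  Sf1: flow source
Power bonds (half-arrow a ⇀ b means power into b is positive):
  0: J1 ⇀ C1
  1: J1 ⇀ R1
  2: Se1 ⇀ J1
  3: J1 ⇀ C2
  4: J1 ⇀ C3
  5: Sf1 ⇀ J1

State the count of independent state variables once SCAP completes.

b2 |J1  (source Se1 imposes e)
b5 |Sf1  (Sf1 fixes flow; stroke at Sf1)
b0 |J1  (common-f at J1 fixed by 5)
b1 |J1  (1-jn J1 has f-setter on 5)
b3 |J1  (J1: bond 5 brought flow, rest push out)
b4 |J1  (J1 flow already set via bond 5)

3  (C1, C2, C3 all integral)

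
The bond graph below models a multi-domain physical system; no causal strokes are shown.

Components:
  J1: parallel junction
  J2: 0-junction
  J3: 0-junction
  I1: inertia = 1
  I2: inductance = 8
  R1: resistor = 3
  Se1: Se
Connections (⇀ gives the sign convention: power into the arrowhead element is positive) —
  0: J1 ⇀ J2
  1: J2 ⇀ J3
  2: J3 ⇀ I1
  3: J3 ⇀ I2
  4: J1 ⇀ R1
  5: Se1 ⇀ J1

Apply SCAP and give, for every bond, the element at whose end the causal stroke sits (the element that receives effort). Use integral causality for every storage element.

β0 →J2
β1 →J3
β2 →I1
β3 →I2
β4 →R1
β5 →J1

bond 5 |J1  (Se1 fixes effort; stroke away)
bond 0 |J2  (J1: bond 5 brought effort, rest push out)
bond 4 |R1  (0-jn J1 has e-setter on 5)
bond 1 |J3  (J2: bond 0 brought effort, rest push out)
bond 2 |I1  (0-jn J3 has e-setter on 1)
bond 3 |I2  (common-e at J3 fixed by 1)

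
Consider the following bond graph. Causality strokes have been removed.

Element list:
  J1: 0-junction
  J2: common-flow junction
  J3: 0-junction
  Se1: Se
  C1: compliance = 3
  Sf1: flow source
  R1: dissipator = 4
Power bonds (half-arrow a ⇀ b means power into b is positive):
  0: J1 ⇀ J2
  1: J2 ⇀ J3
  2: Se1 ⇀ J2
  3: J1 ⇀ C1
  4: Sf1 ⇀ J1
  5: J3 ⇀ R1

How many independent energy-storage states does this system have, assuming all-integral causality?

bond 2 →J2  (Se1: effort source, stroke at far end)
bond 4 →Sf1  (source Sf1 imposes f)
bond 3 →J1  (prefer integral on C1)
bond 0 →J2  (J1 effort already set via bond 3)
bond 1 →J3  (only one flow-in slot at J2)
bond 5 →R1  (J3: bond 1 brought effort, rest push out)

1  (C1 all integral)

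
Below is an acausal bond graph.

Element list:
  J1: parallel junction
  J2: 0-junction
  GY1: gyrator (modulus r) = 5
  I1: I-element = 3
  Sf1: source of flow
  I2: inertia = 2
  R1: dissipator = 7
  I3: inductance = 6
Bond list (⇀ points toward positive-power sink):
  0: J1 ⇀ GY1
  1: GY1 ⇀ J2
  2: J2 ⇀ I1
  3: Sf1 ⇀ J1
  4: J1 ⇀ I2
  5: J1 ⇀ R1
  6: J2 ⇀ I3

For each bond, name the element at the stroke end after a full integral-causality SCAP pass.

bond 3 →Sf1  (source Sf1 imposes f)
bond 2 →I1  (I1 outputs flow p/I1)
bond 4 →I2  (I2 outputs flow p/I2)
bond 6 →I3  (I3 outputs flow p/I3)
bond 1 →J2  (only one effort-in slot at J2)
bond 0 →J1  (GY1: gyrator matches bond 1)
bond 5 →R1  (common-e at J1 fixed by 0)

β0 |J1
β1 |J2
β2 |I1
β3 |Sf1
β4 |I2
β5 |R1
β6 |I3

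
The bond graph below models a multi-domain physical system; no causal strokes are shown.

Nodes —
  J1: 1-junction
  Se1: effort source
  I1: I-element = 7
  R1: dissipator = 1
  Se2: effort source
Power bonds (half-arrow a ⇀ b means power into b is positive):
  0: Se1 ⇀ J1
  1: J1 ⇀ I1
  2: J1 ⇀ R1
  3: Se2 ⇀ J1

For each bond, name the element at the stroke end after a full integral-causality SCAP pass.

β0 stroke at J1
β1 stroke at I1
β2 stroke at J1
β3 stroke at J1

#0 stroke→J1  (source Se1 imposes e)
#3 stroke→J1  (Se2 (Se) sets effort on bond)
#1 stroke→I1  (I1: I, integral causality)
#2 stroke→J1  (J1: bond 1 brought flow, rest push out)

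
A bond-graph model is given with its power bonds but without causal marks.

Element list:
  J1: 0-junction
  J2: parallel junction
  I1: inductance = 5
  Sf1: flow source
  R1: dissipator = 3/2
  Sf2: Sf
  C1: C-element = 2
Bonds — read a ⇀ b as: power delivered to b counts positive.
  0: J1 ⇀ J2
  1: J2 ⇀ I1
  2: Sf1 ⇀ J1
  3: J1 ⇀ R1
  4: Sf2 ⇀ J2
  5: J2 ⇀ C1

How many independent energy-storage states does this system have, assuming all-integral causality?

2  (C1, I1 all integral)

β2 |Sf1  (Sf1 (Sf) sets flow on bond)
β4 |Sf2  (Sf2 (Sf) sets flow on bond)
β1 |I1  (I1 outputs flow p/I1)
β5 |J2  (C1 outputs effort q/C1)
β0 |J1  (J2: bond 5 brought effort, rest push out)
β3 |R1  (0-jn J1 has e-setter on 0)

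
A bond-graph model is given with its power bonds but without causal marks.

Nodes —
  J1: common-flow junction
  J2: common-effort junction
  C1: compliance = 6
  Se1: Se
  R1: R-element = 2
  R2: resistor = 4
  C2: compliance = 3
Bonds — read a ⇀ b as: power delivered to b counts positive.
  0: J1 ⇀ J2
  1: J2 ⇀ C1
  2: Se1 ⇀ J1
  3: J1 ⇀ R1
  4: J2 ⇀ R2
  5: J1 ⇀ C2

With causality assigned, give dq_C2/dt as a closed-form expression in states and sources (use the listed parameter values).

dq_C2/dt = E_Se1/2 - q_C1/12 - q_C2/6

β2 stroke→J1  (Se1 fixes effort; stroke away)
β1 stroke→J2  (prefer integral on C1)
β0 stroke→J1  (J2: bond 1 brought effort, rest push out)
β4 stroke→R2  (common-e at J2 fixed by 1)
β5 stroke→J1  (prefer integral on C2)
β3 stroke→R1  (closing 1-jn rule on J1)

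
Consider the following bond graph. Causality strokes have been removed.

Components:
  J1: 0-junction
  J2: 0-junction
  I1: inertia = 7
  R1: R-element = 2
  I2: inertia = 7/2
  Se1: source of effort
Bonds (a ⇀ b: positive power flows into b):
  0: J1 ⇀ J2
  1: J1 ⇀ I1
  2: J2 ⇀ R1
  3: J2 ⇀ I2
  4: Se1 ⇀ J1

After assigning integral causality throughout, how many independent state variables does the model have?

#4 →J1  (Se1 (Se) sets effort on bond)
#0 →J2  (J1 effort already set via bond 4)
#1 →I1  (common-e at J1 fixed by 4)
#2 →R1  (J2 effort already set via bond 0)
#3 →I2  (J2 effort already set via bond 0)

2  (I1, I2 all integral)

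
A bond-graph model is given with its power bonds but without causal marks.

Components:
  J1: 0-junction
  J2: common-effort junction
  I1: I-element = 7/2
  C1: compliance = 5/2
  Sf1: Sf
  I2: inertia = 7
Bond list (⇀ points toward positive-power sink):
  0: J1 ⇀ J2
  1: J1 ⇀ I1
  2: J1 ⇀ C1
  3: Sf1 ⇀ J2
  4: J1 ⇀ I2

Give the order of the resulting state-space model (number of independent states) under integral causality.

3  (C1, I1, I2 all integral)

β3 →Sf1  (Sf1: flow source, stroke at near end)
β0 →J2  (closing 0-jn rule on J2)
β1 →I1  (I1 outputs flow p/I1)
β2 →J1  (prefer integral on C1)
β4 →I2  (J1: bond 2 brought effort, rest push out)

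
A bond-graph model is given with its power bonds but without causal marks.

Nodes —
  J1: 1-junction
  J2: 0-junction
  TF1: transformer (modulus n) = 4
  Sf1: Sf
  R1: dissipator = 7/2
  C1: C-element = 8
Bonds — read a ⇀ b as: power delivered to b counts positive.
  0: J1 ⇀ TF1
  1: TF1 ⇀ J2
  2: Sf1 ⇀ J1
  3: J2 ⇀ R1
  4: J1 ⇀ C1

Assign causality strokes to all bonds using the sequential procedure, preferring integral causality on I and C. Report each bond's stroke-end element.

bond 2 stroke at Sf1  (source Sf1 imposes f)
bond 0 stroke at J1  (J1 flow already set via bond 2)
bond 4 stroke at J1  (J1 flow already set via bond 2)
bond 1 stroke at TF1  (through TF1, causality passes straight; one stroke at TF1)
bond 3 stroke at J2  (J2 needs exactly one e-in)

bond 0 stroke at J1
bond 1 stroke at TF1
bond 2 stroke at Sf1
bond 3 stroke at J2
bond 4 stroke at J1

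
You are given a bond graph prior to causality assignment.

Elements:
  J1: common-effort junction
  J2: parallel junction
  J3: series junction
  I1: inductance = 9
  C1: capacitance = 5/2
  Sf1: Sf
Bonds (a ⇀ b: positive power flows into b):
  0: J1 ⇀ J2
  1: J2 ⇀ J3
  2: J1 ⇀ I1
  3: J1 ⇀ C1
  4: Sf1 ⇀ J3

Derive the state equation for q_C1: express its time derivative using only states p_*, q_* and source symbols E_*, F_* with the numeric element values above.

dq_C1/dt = -F_Sf1 - p_I1/9

β4 |Sf1  (Sf1 fixes flow; stroke at Sf1)
β1 |J3  (1-jn J3 has f-setter on 4)
β0 |J2  (J2: last free bond brings effort in)
β2 |I1  (I1 integral (f out))
β3 |J1  (J1 needs exactly one e-in)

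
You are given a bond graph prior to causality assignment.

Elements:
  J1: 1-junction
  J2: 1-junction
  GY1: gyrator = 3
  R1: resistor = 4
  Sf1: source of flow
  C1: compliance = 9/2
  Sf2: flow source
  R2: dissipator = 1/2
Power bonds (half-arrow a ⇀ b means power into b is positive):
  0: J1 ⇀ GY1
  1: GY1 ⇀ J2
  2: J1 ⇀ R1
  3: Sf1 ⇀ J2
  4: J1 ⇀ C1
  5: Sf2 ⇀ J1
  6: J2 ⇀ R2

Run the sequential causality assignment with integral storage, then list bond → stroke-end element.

#0 |J1
#1 |J2
#2 |J1
#3 |Sf1
#4 |J1
#5 |Sf2
#6 |J2

b3 |Sf1  (Sf1 (Sf) sets flow on bond)
b5 |Sf2  (Sf2: flow source, stroke at near end)
b0 |J1  (1-jn J1 has f-setter on 5)
b2 |J1  (1-jn J1 has f-setter on 5)
b4 |J1  (1-jn J1 has f-setter on 5)
b1 |J2  (J2 flow already set via bond 3)
b6 |J2  (J2 flow already set via bond 3)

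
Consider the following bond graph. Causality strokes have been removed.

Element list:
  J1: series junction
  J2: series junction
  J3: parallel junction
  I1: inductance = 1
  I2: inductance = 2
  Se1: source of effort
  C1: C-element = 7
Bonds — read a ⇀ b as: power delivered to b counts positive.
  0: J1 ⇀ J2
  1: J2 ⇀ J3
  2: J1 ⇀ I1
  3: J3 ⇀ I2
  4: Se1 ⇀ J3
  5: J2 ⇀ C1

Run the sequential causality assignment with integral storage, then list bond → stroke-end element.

β4 stroke at J3  (Se1 fixes effort; stroke away)
β1 stroke at J2  (0-jn J3 has e-setter on 4)
β3 stroke at I2  (J3: bond 4 brought effort, rest push out)
β2 stroke at I1  (I1 integral (f out))
β0 stroke at J1  (J1: bond 2 brought flow, rest push out)
β5 stroke at J2  (J2: bond 0 brought flow, rest push out)

b0 →J1
b1 →J2
b2 →I1
b3 →I2
b4 →J3
b5 →J2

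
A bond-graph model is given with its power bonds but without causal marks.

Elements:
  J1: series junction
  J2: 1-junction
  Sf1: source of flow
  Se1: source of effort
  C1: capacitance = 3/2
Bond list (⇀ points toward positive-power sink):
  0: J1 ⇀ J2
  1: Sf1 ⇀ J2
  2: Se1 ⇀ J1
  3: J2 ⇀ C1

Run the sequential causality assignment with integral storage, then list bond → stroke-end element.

b1 stroke at Sf1  (Sf1 fixes flow; stroke at Sf1)
b2 stroke at J1  (Se1 (Se) sets effort on bond)
b0 stroke at J2  (only one flow-in slot at J1)
b3 stroke at J2  (J2: bond 1 brought flow, rest push out)

#0 →J2
#1 →Sf1
#2 →J1
#3 →J2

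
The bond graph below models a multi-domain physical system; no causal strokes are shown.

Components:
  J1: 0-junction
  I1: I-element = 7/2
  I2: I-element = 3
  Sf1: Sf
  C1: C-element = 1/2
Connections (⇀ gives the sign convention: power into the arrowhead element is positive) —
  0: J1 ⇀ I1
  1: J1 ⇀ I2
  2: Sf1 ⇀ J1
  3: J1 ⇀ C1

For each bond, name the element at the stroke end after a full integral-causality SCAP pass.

#0 |I1
#1 |I2
#2 |Sf1
#3 |J1

#2 |Sf1  (Sf1 fixes flow; stroke at Sf1)
#0 |I1  (prefer integral on I1)
#1 |I2  (I2: I, integral causality)
#3 |J1  (only one effort-in slot at J1)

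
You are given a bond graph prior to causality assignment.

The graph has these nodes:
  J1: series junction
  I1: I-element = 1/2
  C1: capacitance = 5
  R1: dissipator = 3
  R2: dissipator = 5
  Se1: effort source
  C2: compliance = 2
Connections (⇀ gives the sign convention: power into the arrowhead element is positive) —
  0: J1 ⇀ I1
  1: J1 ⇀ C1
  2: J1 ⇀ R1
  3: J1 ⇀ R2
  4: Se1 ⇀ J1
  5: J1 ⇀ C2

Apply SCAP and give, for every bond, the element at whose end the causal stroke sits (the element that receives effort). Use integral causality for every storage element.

bond 0 →I1
bond 1 →J1
bond 2 →J1
bond 3 →J1
bond 4 →J1
bond 5 →J1

β4 stroke→J1  (source Se1 imposes e)
β0 stroke→I1  (I1 outputs flow p/I1)
β1 stroke→J1  (1-jn J1 has f-setter on 0)
β2 stroke→J1  (1-jn J1 has f-setter on 0)
β3 stroke→J1  (common-f at J1 fixed by 0)
β5 stroke→J1  (J1: bond 0 brought flow, rest push out)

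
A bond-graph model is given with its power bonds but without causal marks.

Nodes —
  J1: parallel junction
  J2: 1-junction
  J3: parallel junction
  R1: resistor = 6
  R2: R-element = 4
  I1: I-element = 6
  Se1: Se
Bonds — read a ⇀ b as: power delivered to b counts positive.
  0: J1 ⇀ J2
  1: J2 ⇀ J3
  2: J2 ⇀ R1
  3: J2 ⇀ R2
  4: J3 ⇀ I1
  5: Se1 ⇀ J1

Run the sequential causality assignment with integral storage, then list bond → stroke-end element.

bond 5 |J1  (Se1: effort source, stroke at far end)
bond 0 |J2  (J1 effort already set via bond 5)
bond 4 |I1  (prefer integral on I1)
bond 1 |J3  (J3: last free bond brings effort in)
bond 2 |J2  (J2: bond 1 brought flow, rest push out)
bond 3 |J2  (J2: bond 1 brought flow, rest push out)

β0 stroke at J2
β1 stroke at J3
β2 stroke at J2
β3 stroke at J2
β4 stroke at I1
β5 stroke at J1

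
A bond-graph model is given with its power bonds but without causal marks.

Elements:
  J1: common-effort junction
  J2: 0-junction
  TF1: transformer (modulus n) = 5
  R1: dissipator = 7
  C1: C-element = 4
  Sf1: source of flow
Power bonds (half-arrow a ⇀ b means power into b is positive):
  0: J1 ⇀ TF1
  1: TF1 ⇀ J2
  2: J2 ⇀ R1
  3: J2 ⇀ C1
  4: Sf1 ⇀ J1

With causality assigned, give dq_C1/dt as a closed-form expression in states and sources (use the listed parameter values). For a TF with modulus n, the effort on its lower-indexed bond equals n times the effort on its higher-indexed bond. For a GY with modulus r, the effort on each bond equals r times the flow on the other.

dq_C1/dt = 5*F_Sf1 - q_C1/28

#4 stroke at Sf1  (Sf1 (Sf) sets flow on bond)
#0 stroke at J1  (only one effort-in slot at J1)
#1 stroke at TF1  (TF TF1: opposite of bond 0)
#3 stroke at J2  (C1: C, integral causality)
#2 stroke at R1  (J2 effort already set via bond 3)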